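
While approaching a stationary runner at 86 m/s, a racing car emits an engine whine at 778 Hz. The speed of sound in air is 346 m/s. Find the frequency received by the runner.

1035 Hz

Moving source, stationary observer: f' = f · v/(v − v_s) since the source is approaching.
f' = 778 × 346/(346 − 86) = 778 × 346/260 ≈ 1035 Hz.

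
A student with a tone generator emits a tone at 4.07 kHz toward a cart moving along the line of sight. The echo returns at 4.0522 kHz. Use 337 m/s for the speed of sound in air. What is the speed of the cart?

0.74 m/s

Double Doppler shift off a moving reflector: f₂ = f₀ · (v + u)/(v − u) (u > 0 toward emitter).
Rearranging, u = v · (f₂ − f₀)/(f₂ + f₀) = 337 × -0.0178/8.1222 ≈ -0.74 m/s.
So the cart is moving at 0.74 m/s away from the emitter.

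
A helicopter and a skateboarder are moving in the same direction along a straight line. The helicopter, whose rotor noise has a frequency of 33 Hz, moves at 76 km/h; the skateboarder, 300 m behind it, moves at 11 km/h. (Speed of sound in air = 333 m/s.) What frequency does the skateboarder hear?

31.3 Hz

76 km/h = 21.11 m/s; 11 km/h = 3.056 m/s.
The skateboarder is behind, so the helicopter is moving away from it while the skateboarder is moving toward the helicopter.
General Doppler shift: f' = f · (v + v_o)/(v + v_s).
f' = 33 × (333 + 3.056)/(333 + 21.11) = 33 × 336.06/354.11 ≈ 31.3 Hz.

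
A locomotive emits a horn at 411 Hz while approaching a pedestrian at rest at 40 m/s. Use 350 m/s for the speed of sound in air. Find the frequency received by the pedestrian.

464 Hz

With the source moving toward a stationary observer, f' = f · v/(v − v_s).
f' = 411 × 350/(350 − 40) = 411 × 350/310 ≈ 464 Hz.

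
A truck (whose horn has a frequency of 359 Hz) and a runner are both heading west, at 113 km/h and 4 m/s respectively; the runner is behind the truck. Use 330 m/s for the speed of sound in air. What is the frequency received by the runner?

332 Hz

113 km/h = 31.39 m/s.
The runner is behind, so the truck is moving away from it while the runner is moving toward the truck.
With source receding and observer approaching, f' = f · (v + v_o)/(v + v_s).
f' = 359 × (330 + 4)/(330 + 31.39) = 359 × 334/361.39 ≈ 332 Hz.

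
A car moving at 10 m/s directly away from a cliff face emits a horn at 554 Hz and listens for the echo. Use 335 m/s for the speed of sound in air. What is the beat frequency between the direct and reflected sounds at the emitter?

32.1 Hz

The cliff face receives the sound from a moving source: f₁ = f₀ · v/(v + v_e) = 554 × 335/345 ≈ 537.9 Hz.
On the return leg the car is a moving observer: f₂ = f₁ · (v − v_e)/v = 537.9 × 325/335 ≈ 521.9 Hz.
Beat against the emitted tone: |f₂ − f₀| = 2v_e·f₀/(v + v_e) = 2 × 10 × 554/345 ≈ 32.1 Hz.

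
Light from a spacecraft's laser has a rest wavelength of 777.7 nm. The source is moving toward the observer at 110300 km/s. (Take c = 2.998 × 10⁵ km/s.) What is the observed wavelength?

β = v/c = 110300/299800 = 0.3679.
Relativistic Doppler for wavelength: λ' = λ₀ · √((1 − β)/(1 + β)).
λ' = 777.7 × √(0.6321/1.3679) = 777.7 × 0.67977 ≈ 528.7 nm.

528.7 nm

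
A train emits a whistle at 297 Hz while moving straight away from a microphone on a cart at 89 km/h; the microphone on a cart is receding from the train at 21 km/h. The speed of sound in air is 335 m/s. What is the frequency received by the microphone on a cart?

272 Hz

89 km/h = 24.72 m/s; 21 km/h = 5.833 m/s.
Both move, so f' = f · (v − v_o)/(v + v_s).
f' = 297 × (335 − 5.833)/(335 + 24.72) = 297 × 329.17/359.72 ≈ 272 Hz.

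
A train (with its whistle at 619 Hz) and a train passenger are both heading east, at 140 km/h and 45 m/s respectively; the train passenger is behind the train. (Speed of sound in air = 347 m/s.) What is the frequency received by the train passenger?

629 Hz

140 km/h = 38.89 m/s.
The train passenger is behind, so the train is moving away from it while the train passenger is moving toward the train.
Both move, so f' = f · (v + v_o)/(v + v_s).
f' = 619 × (347 + 45)/(347 + 38.89) = 619 × 392/385.89 ≈ 629 Hz.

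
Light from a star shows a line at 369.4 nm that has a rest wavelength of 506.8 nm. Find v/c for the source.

λ'/λ₀ = 0.7289 < 1 (blueshift), so the source is approaching.
λ'/λ₀ = √((1 − β)/(1 + β)) for an approaching source ⇒ β = (1 − r²)/(1 + r²) with r = λ'/λ₀.
β = (1 − 0.5313)/(1 + 0.5313) ≈ 0.306.

0.306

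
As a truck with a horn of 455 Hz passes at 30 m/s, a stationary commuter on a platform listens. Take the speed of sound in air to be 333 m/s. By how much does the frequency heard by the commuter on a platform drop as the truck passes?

Approaching: f₁ = f · v/(v − v_s) = 455 × 333/303 ≈ 500.0 Hz.
Receding: f₂ = f · v/(v + v_s) = 455 × 333/363 ≈ 417.4 Hz.
Drop: f₁ − f₂ = 2f·v·v_s/(v² − v_s²) = 2 × 455 × 333 × 30/(333² − 30²) ≈ 82.7 Hz.

82.7 Hz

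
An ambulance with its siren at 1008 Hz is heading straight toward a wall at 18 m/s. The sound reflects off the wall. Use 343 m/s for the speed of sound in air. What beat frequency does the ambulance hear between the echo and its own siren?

112 Hz

The wall receives the sound from a moving source: f₁ = f₀ · v/(v − v_e) = 1008 × 343/325 ≈ 1063.8 Hz.
On the return leg the ambulance is a moving observer: f₂ = f₁ · (v + v_e)/v = 1063.8 × 361/343 ≈ 1119.7 Hz.
Equivalently f₂ = f₀ · (v + v_e)/(v − v_e).
Beat against the emitted tone: |f₂ − f₀| = 2v_e·f₀/(v − v_e) = 2 × 18 × 1008/325 ≈ 112 Hz.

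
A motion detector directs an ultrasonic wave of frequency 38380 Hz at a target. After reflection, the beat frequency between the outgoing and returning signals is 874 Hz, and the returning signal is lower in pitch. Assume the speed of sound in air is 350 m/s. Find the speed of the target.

4.0 m/s

Double Doppler shift off a moving reflector: f₂ = f₀ · (v + u)/(v − u) (u > 0 toward emitter).
Returning signal is lower, so f₂ = f₀ − Δf = 38380 − 874 = 37506 Hz.
Rearranging, u = v · (f₂ − f₀)/(f₂ + f₀) = 350 × -874/75886 ≈ -4.0 m/s.
So the target is moving at 4.0 m/s away from the emitter.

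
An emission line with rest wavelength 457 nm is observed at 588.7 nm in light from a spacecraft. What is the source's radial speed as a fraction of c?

0.248c

λ'/λ₀ = 1.2882 > 1 (redshift), so the source is receding.
λ'/λ₀ = √((1 + β)/(1 − β)) for a receding source ⇒ β = (r² − 1)/(r² + 1) with r = λ'/λ₀.
β = (1.6594 − 1)/(1.6594 + 1) ≈ 0.248.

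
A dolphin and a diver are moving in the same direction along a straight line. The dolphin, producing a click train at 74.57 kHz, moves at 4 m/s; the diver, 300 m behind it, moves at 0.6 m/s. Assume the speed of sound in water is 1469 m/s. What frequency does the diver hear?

74.4 kHz

The diver is behind, so the dolphin is moving away from it while the diver is moving toward the dolphin.
Both move, so f' = f · (v + v_o)/(v + v_s).
f' = 74.57 × (1469 + 0.6)/(1469 + 4) = 74.57 × 1469.6/1473 ≈ 74.4 kHz.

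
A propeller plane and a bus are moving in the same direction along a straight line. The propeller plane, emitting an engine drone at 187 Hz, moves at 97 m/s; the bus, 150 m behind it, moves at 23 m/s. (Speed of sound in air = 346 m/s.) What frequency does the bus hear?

The bus is behind, so the propeller plane is moving away from it while the bus is moving toward the propeller plane.
General Doppler shift: f' = f · (v + v_o)/(v + v_s).
f' = 187 × (346 + 23)/(346 + 97) = 187 × 369/443 ≈ 156 Hz.

156 Hz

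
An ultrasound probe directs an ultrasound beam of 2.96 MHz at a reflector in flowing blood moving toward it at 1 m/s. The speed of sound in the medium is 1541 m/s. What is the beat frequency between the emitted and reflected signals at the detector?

The reflector in flowing blood first receives the wave as a moving observer: f₁ = f₀ · (v + u)/v = 2.96 × (1541 + 1)/1541 ≈ 2.96192 MHz.
On reflection it acts as a source moving toward the stationary detector: f₂ = f₁ · v/(v − u) = 2.96192 × 1541/1540 ≈ 2.96384 MHz.
Beat frequency (with f₀ = 2960000 Hz): |f₂ − f₀| = 2u·f₀/(v − u) = 2 × 1 × 2960000/1540 ≈ 3844 Hz.

3844 Hz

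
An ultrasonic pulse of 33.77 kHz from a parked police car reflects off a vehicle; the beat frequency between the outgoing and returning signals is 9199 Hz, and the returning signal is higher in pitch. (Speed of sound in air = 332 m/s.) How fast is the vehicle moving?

40 m/s

Double Doppler shift off a moving reflector: f₂ = f₀ · (v + u)/(v − u) (u > 0 toward emitter).
Returning signal is higher, so f₂ = f₀ + Δf = 33770 + 9199 = 42969 Hz.
Rearranging, u = v · (f₂ − f₀)/(f₂ + f₀) = 332 × 9199/76739 ≈ 40 m/s.
So the vehicle is moving at 40 m/s toward the emitter.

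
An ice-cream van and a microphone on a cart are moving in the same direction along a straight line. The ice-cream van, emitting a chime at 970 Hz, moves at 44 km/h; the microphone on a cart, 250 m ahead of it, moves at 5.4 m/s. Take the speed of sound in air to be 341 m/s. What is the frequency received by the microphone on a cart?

990 Hz

44 km/h = 12.22 m/s.
The microphone on a cart is ahead, so the ice-cream van is moving toward it while the microphone on a cart is moving away from the ice-cream van.
With source approaching and observer receding, f' = f · (v − v_o)/(v − v_s).
f' = 970 × (341 − 5.4)/(341 − 12.22) = 970 × 335.6/328.78 ≈ 990 Hz.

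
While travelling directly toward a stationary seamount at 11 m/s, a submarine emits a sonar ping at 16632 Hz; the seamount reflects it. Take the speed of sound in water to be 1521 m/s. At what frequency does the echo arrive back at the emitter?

16874 Hz

The seamount receives the sound from a moving source: f₁ = f₀ · v/(v − v_e) = 16632 × 1521/1510 ≈ 16753 Hz.
On the return leg the submarine is a moving observer: f₂ = f₁ · (v + v_e)/v = 16753 × 1532/1521 ≈ 16874 Hz.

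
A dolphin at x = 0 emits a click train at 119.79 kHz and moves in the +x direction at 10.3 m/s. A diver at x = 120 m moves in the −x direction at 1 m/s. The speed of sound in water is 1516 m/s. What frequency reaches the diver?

120.7 kHz

The observer lies on the +x side, so the source is heading toward the observer and the observer is heading toward the source.
Both move, so f' = f · (v + v_o)/(v − v_s).
f' = 119.79 × (1516 + 1)/(1516 − 10.3) = 119.79 × 1517/1505.7 ≈ 120.7 kHz.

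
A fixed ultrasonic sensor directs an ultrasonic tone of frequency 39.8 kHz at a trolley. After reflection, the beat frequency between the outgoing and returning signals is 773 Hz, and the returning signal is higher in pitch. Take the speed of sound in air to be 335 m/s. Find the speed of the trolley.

3.2 m/s

Double Doppler shift off a moving reflector: f₂ = f₀ · (v + u)/(v − u) (u > 0 toward emitter).
Returning signal is higher, so f₂ = f₀ + Δf = 39800 + 773 = 40573 Hz.
Rearranging, u = v · (f₂ − f₀)/(f₂ + f₀) = 335 × 773/80373 ≈ 3.2 m/s.
So the trolley is moving at 3.2 m/s toward the emitter.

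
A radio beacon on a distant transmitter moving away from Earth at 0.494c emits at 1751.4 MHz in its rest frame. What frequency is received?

Relativistic Doppler for frequency: f' = f₀ · √((1 − β)/(1 + β)).
f' = 1751.4 × √(0.5060/1.4940) = 1751.4 × 0.58197 ≈ 1019.3 MHz.

1019.3 MHz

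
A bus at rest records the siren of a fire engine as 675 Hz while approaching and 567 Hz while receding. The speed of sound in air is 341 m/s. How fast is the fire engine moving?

30 m/s

f₁/f₂ = (v + v_s)/(v − v_s), so v_s = v · (f₁ − f₂)/(f₁ + f₂).
v_s = 341 × (675 − 567)/(675 + 567) = 341 × 108/1242 ≈ 30 m/s.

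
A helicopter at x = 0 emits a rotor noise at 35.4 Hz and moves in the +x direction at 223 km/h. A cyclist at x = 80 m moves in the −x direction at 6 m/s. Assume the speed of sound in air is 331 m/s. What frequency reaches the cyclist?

44.3 Hz

223 km/h = 61.94 m/s.
The observer lies on the +x side, so the source is heading toward the observer and the observer is heading toward the source.
With source approaching and observer approaching, f' = f · (v + v_o)/(v − v_s).
f' = 35.4 × (331 + 6)/(331 − 61.94) = 35.4 × 337/269.06 ≈ 44.3 Hz.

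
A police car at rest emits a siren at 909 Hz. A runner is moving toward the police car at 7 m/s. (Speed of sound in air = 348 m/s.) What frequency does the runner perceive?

Moving observer, stationary source: f' = f · (v + v_o)/v.
f' = 909 × (348 + 7)/348 = 909 × 355/348 ≈ 927 Hz.

927 Hz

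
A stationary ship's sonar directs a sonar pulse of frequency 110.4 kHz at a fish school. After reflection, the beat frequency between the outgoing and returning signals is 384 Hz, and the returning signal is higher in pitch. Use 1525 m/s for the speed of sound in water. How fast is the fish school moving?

2.65 m/s

Double Doppler shift off a moving reflector: f₂ = f₀ · (v + u)/(v − u) (u > 0 toward emitter).
Returning signal is higher, so f₂ = f₀ + Δf = 110400 + 384 = 110784 Hz.
Rearranging, u = v · (f₂ − f₀)/(f₂ + f₀) = 1525 × 384/221184 ≈ 2.65 m/s.
So the fish school is moving at 2.65 m/s toward the emitter.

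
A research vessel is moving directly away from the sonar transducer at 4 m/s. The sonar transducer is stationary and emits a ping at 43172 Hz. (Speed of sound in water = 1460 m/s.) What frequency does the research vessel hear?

Only the observer moves, away from the source, so f' = f · (v − v_o)/v.
f' = 43172 × (1460 − 4)/1460 = 43172 × 1456/1460 ≈ 43054 Hz.

43054 Hz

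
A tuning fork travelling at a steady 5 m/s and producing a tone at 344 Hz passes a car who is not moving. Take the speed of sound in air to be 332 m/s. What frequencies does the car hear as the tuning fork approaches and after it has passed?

349 Hz approaching; 339 Hz receding

Approaching: f₁ = f · v/(v − v_s) = 344 × 332/327 ≈ 349 Hz.
Receding: f₂ = f · v/(v + v_s) = 344 × 332/337 ≈ 339 Hz.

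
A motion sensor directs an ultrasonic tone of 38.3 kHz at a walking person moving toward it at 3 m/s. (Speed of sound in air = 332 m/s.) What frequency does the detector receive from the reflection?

39.0 kHz

The walking person first receives the wave as a moving observer: f₁ = f₀ · (v + u)/v = 38.3 × (332 + 3)/332 ≈ 38.6 kHz.
On reflection it acts as a source moving toward the stationary detector: f₂ = f₁ · v/(v − u) = 38.6 × 332/329 ≈ 39.0 kHz.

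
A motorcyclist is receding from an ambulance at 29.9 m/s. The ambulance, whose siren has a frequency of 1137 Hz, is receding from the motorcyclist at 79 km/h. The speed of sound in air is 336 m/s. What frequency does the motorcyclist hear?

972 Hz

79 km/h = 21.94 m/s.
With source receding and observer receding, f' = f · (v − v_o)/(v + v_s).
f' = 1137 × (336 − 29.9)/(336 + 21.94) = 1137 × 306.1/357.94 ≈ 972 Hz.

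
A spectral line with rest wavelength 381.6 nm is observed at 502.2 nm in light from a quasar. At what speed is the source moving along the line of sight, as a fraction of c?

λ'/λ₀ = 1.3160 > 1 (redshift), so the source is receding.
λ'/λ₀ = √((1 + β)/(1 − β)) for a receding source ⇒ β = (r² − 1)/(r² + 1) with r = λ'/λ₀.
β = (1.7320 − 1)/(1.7320 + 1) ≈ 0.268.

0.268c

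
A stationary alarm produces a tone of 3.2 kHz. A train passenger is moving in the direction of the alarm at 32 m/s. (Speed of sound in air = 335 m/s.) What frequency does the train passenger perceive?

Only the observer moves, toward the source, so f' = f · (v + v_o)/v.
f' = 3.2 × (335 + 32)/335 = 3.2 × 367/335 ≈ 3.51 kHz.

3.51 kHz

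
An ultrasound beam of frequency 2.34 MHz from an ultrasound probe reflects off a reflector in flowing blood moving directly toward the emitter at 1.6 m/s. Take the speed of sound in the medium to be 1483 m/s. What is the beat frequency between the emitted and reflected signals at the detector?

5055 Hz

At the reflector in flowing blood (a moving observer), f₁ = f₀ · (v + u)/v = 2.34 × 1484.6/1483 ≈ 2.34252 MHz.
The reflection then acts as a moving source: f₂ = f₁ · v/(v − u) ≈ 2.34505 MHz.
Equivalently f₂ = f₀ · (v + u)/(v − u).
Beat frequency (with f₀ = 2340000 Hz): |f₂ − f₀| = 2u·f₀/(v − u) = 2 × 1.6 × 2340000/1481.4 ≈ 5055 Hz.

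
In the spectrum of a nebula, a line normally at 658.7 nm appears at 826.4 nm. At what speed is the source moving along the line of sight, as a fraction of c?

λ'/λ₀ = 1.2546 > 1 (redshift), so the source is receding.
λ'/λ₀ = √((1 + β)/(1 − β)) for a receding source ⇒ β = (r² − 1)/(r² + 1) with r = λ'/λ₀.
β = (1.5740 − 1)/(1.5740 + 1) ≈ 0.223.

0.223c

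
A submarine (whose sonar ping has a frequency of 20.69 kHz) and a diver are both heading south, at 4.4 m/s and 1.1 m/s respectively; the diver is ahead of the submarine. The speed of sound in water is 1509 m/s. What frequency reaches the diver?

The diver is ahead, so the submarine is moving toward it while the diver is moving away from the submarine.
Both move, so f' = f · (v − v_o)/(v − v_s).
f' = 20.69 × (1509 − 1.1)/(1509 − 4.4) = 20.69 × 1507.9/1504.6 ≈ 20.7 kHz.

20.7 kHz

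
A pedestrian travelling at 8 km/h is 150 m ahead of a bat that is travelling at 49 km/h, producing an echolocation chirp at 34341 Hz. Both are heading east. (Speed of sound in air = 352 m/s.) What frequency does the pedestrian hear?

49 km/h = 13.61 m/s; 8 km/h = 2.222 m/s.
The pedestrian is ahead, so the bat is moving toward it while the pedestrian is moving away from the bat.
With source approaching and observer receding, f' = f · (v − v_o)/(v − v_s).
f' = 34341 × (352 − 2.222)/(352 − 13.61) = 34341 × 349.78/338.39 ≈ 35497 Hz.

35497 Hz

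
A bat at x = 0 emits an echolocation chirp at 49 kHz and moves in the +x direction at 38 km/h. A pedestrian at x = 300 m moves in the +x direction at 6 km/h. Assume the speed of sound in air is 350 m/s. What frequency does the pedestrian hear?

38 km/h = 10.56 m/s; 6 km/h = 1.667 m/s.
The observer lies on the +x side, so the source is heading toward the observer and the observer is heading away from the source.
Both move, so f' = f · (v − v_o)/(v − v_s).
f' = 49 × (350 − 1.667)/(350 − 10.56) = 49 × 348.33/339.44 ≈ 50.3 kHz.

50.3 kHz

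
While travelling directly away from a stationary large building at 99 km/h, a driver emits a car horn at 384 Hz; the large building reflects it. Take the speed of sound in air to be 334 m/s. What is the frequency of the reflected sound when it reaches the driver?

99 km/h = 27.5 m/s.
The large building receives the sound from a moving source: f₁ = f₀ · v/(v + v_e) = 384 × 334/361.5 ≈ 355 Hz.
On the return leg the driver is a moving observer: f₂ = f₁ · (v − v_e)/v = 355 × 306.5/334 ≈ 326 Hz.

326 Hz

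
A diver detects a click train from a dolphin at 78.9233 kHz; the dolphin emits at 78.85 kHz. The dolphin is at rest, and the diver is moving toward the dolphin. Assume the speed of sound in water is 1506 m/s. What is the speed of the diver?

f' = f · (v + v_o)/v ⇒ v_o = v · |f'/f − 1|.
v_o = 1506 × |78.9233/78.85 − 1| = 1506 × 0.0009296 ≈ 1.40 m/s.

1.40 m/s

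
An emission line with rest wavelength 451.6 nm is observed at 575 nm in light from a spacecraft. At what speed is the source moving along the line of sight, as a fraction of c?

λ'/λ₀ = 1.2733 > 1 (redshift), so the source is receding.
λ'/λ₀ = √((1 + β)/(1 − β)) for a receding source ⇒ β = (r² − 1)/(r² + 1) with r = λ'/λ₀.
β = (1.6212 − 1)/(1.6212 + 1) ≈ 0.237.

0.237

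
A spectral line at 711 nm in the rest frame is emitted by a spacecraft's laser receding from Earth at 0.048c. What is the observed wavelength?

Relativistic Doppler for wavelength: λ' = λ₀ · √((1 + β)/(1 − β)).
λ' = 711 × √(1.0480/0.9520) = 711 × 1.04921 ≈ 746.0 nm.

746.0 nm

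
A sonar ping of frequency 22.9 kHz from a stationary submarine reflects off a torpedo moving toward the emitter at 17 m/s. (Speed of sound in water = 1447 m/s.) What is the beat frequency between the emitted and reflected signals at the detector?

544 Hz

The torpedo first receives the wave as a moving observer: f₁ = f₀ · (v + u)/v = 22.9 × (1447 + 17)/1447 ≈ 23.169 kHz.
The reflection then acts as a moving source: f₂ = f₁ · v/(v − u) ≈ 23.444 kHz.
Equivalently f₂ = f₀ · (v + u)/(v − u).
Beat frequency (with f₀ = 22900 Hz): |f₂ − f₀| = 2u·f₀/(v − u) = 2 × 17 × 22900/1430 ≈ 544 Hz.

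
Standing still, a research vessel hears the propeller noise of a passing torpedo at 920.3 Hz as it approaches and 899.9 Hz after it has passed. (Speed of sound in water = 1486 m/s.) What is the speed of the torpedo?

f₁/f₂ = (v + v_s)/(v − v_s), so v_s = v · (f₁ − f₂)/(f₁ + f₂).
v_s = 1486 × (920.3 − 899.9)/(920.3 + 899.9) = 1486 × 20.4/1820.2 ≈ 16.7 m/s.

16.7 m/s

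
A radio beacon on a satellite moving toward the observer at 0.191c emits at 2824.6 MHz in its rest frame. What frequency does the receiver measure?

Relativistic Doppler for frequency: f' = f₀ · √((1 + β)/(1 − β)).
f' = 2824.6 × √(1.1910/0.8090) = 2824.6 × 1.21334 ≈ 3427.2 MHz.

3427.2 MHz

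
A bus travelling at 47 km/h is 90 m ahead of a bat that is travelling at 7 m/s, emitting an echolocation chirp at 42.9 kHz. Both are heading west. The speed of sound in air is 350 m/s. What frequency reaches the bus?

42.1 kHz

47 km/h = 13.06 m/s.
The bus is ahead, so the bat is moving toward it while the bus is moving away from the bat.
Both move, so f' = f · (v − v_o)/(v − v_s).
f' = 42.9 × (350 − 13.06)/(350 − 7) = 42.9 × 336.94/343 ≈ 42.1 kHz.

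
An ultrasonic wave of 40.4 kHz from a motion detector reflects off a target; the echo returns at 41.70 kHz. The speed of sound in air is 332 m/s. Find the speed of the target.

5.3 m/s

Double Doppler shift off a moving reflector: f₂ = f₀ · (v + u)/(v − u) (u > 0 toward emitter).
Rearranging, u = v · (f₂ − f₀)/(f₂ + f₀) = 332 × 1.30/82.10 ≈ 5.3 m/s.
So the target is moving at 5.3 m/s toward the emitter.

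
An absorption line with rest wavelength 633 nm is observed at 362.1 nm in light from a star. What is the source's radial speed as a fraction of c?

λ'/λ₀ = 0.5720 < 1 (blueshift), so the source is approaching.
λ'/λ₀ = √((1 − β)/(1 + β)) for an approaching source ⇒ β = (1 − r²)/(1 + r²) with r = λ'/λ₀.
β = (1 − 0.3272)/(1 + 0.3272) ≈ 0.507.

0.507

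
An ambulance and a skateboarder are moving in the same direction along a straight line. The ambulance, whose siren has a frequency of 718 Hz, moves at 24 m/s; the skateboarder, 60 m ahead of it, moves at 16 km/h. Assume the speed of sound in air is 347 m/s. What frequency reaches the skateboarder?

16 km/h = 4.444 m/s.
The skateboarder is ahead, so the ambulance is moving toward it while the skateboarder is moving away from the ambulance.
With source approaching and observer receding, f' = f · (v − v_o)/(v − v_s).
f' = 718 × (347 − 4.444)/(347 − 24) = 718 × 342.56/323 ≈ 761 Hz.

761 Hz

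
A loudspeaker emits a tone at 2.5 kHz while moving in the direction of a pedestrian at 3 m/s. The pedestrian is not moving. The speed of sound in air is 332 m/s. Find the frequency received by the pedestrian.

2.52 kHz

Moving source, stationary observer: f' = f · v/(v − v_s) since the source is approaching.
f' = 2.5 × 332/(332 − 3) = 2.5 × 332/329 ≈ 2.52 kHz.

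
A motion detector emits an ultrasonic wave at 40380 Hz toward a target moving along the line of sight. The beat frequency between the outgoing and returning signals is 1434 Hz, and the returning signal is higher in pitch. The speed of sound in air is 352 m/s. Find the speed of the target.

6.1 m/s

Double Doppler shift off a moving reflector: f₂ = f₀ · (v + u)/(v − u) (u > 0 toward emitter).
Returning signal is higher, so f₂ = f₀ + Δf = 40380 + 1434 = 41814 Hz.
Rearranging, u = v · (f₂ − f₀)/(f₂ + f₀) = 352 × 1434/82194 ≈ 6.1 m/s.
So the target is moving at 6.1 m/s toward the emitter.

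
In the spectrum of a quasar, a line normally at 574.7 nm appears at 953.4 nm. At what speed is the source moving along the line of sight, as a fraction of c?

λ'/λ₀ = 1.6590 > 1 (redshift), so the source is receding.
λ'/λ₀ = √((1 + β)/(1 − β)) for a receding source ⇒ β = (r² − 1)/(r² + 1) with r = λ'/λ₀.
β = (2.7521 − 1)/(2.7521 + 1) ≈ 0.467.

0.467c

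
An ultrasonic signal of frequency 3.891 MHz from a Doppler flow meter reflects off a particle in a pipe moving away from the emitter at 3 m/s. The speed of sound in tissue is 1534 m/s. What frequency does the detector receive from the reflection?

3.876 MHz

The particle in a pipe first receives the wave as a moving observer: f₁ = f₀ · (v − u)/v = 3.891 × (1534 − 3)/1534 ≈ 3.883 MHz.
On reflection it acts as a source moving away from the stationary detector: f₂ = f₁ · v/(v + u) = 3.883 × 1534/1537 ≈ 3.876 MHz.
Equivalently f₂ = f₀ · (v − u)/(v + u).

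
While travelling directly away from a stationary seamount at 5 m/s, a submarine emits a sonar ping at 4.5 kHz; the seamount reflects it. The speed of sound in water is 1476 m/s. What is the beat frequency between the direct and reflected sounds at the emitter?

30.4 Hz

The seamount receives the sound from a moving source: f₁ = f₀ · v/(v + v_e) = 4.5 × 1476/1481 ≈ 4.4848 kHz.
On the return leg the submarine is a moving observer: f₂ = f₁ · (v − v_e)/v = 4.4848 × 1471/1476 ≈ 4.4696 kHz.
Equivalently f₂ = f₀ · (v − v_e)/(v + v_e).
Beat against the emitted tone (with f₀ = 4500 Hz): |f₂ − f₀| = 2v_e·f₀/(v + v_e) = 2 × 5 × 4500/1481 ≈ 30.4 Hz.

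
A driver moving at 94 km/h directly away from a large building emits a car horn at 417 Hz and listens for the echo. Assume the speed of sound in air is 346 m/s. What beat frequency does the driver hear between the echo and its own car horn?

94 km/h = 26.11 m/s.
The large building receives the sound from a moving source: f₁ = f₀ · v/(v + v_e) = 417 × 346/372.11 ≈ 387.7 Hz.
On the return leg the driver is a moving observer: f₂ = f₁ · (v − v_e)/v = 387.7 × 319.89/346 ≈ 358.5 Hz.
Equivalently f₂ = f₀ · (v − v_e)/(v + v_e).
Beat against the emitted tone: |f₂ − f₀| = 2v_e·f₀/(v + v_e) = 2 × 26.11 × 417/372.11 ≈ 58.5 Hz.

58.5 Hz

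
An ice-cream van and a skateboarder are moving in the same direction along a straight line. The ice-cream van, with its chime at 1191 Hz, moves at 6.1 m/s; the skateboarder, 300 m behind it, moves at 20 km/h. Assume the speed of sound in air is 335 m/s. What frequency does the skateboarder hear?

20 km/h = 5.556 m/s.
The skateboarder is behind, so the ice-cream van is moving away from it while the skateboarder is moving toward the ice-cream van.
Both move, so f' = f · (v + v_o)/(v + v_s).
f' = 1191 × (335 + 5.556)/(335 + 6.1) = 1191 × 340.56/341.1 ≈ 1189 Hz.

1189 Hz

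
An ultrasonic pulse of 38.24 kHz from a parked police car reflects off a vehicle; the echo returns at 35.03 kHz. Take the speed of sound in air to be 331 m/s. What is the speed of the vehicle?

Double Doppler shift off a moving reflector: f₂ = f₀ · (v + u)/(v − u) (u > 0 toward emitter).
Rearranging, u = v · (f₂ − f₀)/(f₂ + f₀) = 331 × -3.21/73.27 ≈ -14.5 m/s.
So the vehicle is moving at 14.5 m/s away from the emitter.

14.5 m/s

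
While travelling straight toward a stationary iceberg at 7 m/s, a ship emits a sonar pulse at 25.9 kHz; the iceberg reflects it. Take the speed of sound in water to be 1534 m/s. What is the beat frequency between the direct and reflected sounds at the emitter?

237 Hz

The iceberg receives the sound from a moving source: f₁ = f₀ · v/(v − v_e) = 25.9 × 1534/1527 ≈ 26.019 kHz.
On the return leg the ship is a moving observer: f₂ = f₁ · (v + v_e)/v = 26.019 × 1541/1534 ≈ 26.137 kHz.
Beat against the emitted tone (with f₀ = 25900 Hz): |f₂ − f₀| = 2v_e·f₀/(v − v_e) = 2 × 7 × 25900/1527 ≈ 237 Hz.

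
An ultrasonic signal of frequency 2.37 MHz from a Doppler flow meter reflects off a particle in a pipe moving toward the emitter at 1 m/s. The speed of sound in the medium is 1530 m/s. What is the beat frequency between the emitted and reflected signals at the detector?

At the particle in a pipe (a moving observer), f₁ = f₀ · (v + u)/v = 2.37 × 1531/1530 ≈ 2.37155 MHz.
The reflection then acts as a moving source: f₂ = f₁ · v/(v − u) ≈ 2.37310 MHz.
Beat frequency (with f₀ = 2370000 Hz): |f₂ − f₀| = 2u·f₀/(v − u) = 2 × 1 × 2370000/1529 ≈ 3100 Hz.

3100 Hz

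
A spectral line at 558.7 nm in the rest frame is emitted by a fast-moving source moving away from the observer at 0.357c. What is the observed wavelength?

811.6 nm

Relativistic Doppler for wavelength: λ' = λ₀ · √((1 + β)/(1 − β)).
λ' = 558.7 × √(1.3570/0.6430) = 558.7 × 1.45273 ≈ 811.6 nm.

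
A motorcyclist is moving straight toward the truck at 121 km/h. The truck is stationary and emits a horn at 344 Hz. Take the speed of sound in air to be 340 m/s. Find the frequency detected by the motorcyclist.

378 Hz

121 km/h = 33.61 m/s.
Only the observer moves, toward the source, so f' = f · (v + v_o)/v.
f' = 344 × (340 + 33.61)/340 = 344 × 373.61/340 ≈ 378 Hz.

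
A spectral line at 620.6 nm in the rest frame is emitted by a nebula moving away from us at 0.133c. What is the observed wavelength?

Relativistic Doppler for wavelength: λ' = λ₀ · √((1 + β)/(1 − β)).
λ' = 620.6 × √(1.1330/0.8670) = 620.6 × 1.14316 ≈ 709.4 nm.

709.4 nm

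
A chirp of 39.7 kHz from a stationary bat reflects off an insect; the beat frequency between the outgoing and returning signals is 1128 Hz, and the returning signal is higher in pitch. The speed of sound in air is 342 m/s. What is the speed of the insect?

Double Doppler shift off a moving reflector: f₂ = f₀ · (v + u)/(v − u) (u > 0 toward emitter).
Returning signal is higher, so f₂ = f₀ + Δf = 39700 + 1128 = 40828 Hz.
Rearranging, u = v · (f₂ − f₀)/(f₂ + f₀) = 342 × 1128/80528 ≈ 4.8 m/s.
So the insect is moving at 4.8 m/s toward the emitter.

4.8 m/s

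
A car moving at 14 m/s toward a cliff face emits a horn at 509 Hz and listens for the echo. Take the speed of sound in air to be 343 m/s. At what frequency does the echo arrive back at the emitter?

552 Hz

The cliff face receives the sound from a moving source: f₁ = f₀ · v/(v − v_e) = 509 × 343/329 ≈ 531 Hz.
On the return leg the car is a moving observer: f₂ = f₁ · (v + v_e)/v = 531 × 357/343 ≈ 552 Hz.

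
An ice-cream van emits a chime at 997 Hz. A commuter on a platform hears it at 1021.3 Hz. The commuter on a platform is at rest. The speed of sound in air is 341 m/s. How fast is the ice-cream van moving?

8.1 m/s

f' > f, so the ice-cream van is approaching.
f' = f · v/(v − v_s) ⇒ v_s = v · |1 − f/f'|.
v_s = 341 × |1 − 997/1021.3| = 341 × 0.02379 ≈ 8.1 m/s.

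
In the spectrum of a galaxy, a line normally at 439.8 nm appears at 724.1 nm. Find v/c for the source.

λ'/λ₀ = 1.6464 > 1 (redshift), so the source is receding.
λ'/λ₀ = √((1 + β)/(1 − β)) for a receding source ⇒ β = (r² − 1)/(r² + 1) with r = λ'/λ₀.
β = (2.7107 − 1)/(2.7107 + 1) ≈ 0.461.

0.461c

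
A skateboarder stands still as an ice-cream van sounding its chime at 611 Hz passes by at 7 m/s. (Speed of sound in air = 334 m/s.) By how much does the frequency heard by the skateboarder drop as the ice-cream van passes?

Approaching: f₁ = f · v/(v − v_s) = 611 × 334/327 ≈ 624.1 Hz.
Receding: f₂ = f · v/(v + v_s) = 611 × 334/341 ≈ 598.5 Hz.
Drop: f₁ − f₂ = 2f·v·v_s/(v² − v_s²) = 2 × 611 × 334 × 7/(334² − 7²) ≈ 25.6 Hz.

25.6 Hz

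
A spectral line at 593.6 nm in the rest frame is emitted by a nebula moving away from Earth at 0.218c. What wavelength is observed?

740.8 nm

Relativistic Doppler for wavelength: λ' = λ₀ · √((1 + β)/(1 − β)).
λ' = 593.6 × √(1.2180/0.7820) = 593.6 × 1.24802 ≈ 740.8 nm.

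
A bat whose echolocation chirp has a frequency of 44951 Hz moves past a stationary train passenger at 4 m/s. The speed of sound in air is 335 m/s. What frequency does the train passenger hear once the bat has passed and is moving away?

44421 Hz

Receding: f₂ = f · v/(v + v_s) = 44951 × 335/339 ≈ 44421 Hz.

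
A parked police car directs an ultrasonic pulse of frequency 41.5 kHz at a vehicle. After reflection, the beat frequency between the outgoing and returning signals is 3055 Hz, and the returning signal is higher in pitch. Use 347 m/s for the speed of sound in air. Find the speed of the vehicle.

12.3 m/s

Double Doppler shift off a moving reflector: f₂ = f₀ · (v + u)/(v − u) (u > 0 toward emitter).
Returning signal is higher, so f₂ = f₀ + Δf = 41500 + 3055 = 44555 Hz.
Rearranging, u = v · (f₂ − f₀)/(f₂ + f₀) = 347 × 3055/86055 ≈ 12.3 m/s.
So the vehicle is moving at 12.3 m/s toward the emitter.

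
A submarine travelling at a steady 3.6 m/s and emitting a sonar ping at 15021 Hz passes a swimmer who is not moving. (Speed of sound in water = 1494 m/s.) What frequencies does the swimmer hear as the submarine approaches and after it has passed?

15057 Hz approaching; 14985 Hz receding

Approaching: f₁ = f · v/(v − v_s) = 15021 × 1494/1490.4 ≈ 15057 Hz.
Receding: f₂ = f · v/(v + v_s) = 15021 × 1494/1497.6 ≈ 14985 Hz.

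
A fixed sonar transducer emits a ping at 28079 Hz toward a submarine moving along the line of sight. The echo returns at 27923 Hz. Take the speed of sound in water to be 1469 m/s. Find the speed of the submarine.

4.1 m/s

Double Doppler shift off a moving reflector: f₂ = f₀ · (v + u)/(v − u) (u > 0 toward emitter).
Rearranging, u = v · (f₂ − f₀)/(f₂ + f₀) = 1469 × -156/56002 ≈ -4.1 m/s.
So the submarine is moving at 4.1 m/s away from the emitter.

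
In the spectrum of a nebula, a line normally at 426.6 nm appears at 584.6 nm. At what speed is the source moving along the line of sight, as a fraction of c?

0.305c

λ'/λ₀ = 1.3704 > 1 (redshift), so the source is receding.
λ'/λ₀ = √((1 + β)/(1 − β)) for a receding source ⇒ β = (r² − 1)/(r² + 1) with r = λ'/λ₀.
β = (1.8779 − 1)/(1.8779 + 1) ≈ 0.305.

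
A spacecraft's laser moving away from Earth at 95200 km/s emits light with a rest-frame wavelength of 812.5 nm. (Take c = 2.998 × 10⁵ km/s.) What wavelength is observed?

1128.9 nm

β = v/c = 95200/299800 = 0.3175.
Relativistic Doppler for wavelength: λ' = λ₀ · √((1 + β)/(1 − β)).
λ' = 812.5 × √(1.3175/0.6825) = 812.5 × 1.38946 ≈ 1128.9 nm.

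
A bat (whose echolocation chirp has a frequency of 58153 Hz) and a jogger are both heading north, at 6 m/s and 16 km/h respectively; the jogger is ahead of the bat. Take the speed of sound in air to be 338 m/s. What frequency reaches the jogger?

58425 Hz

16 km/h = 4.444 m/s.
The jogger is ahead, so the bat is moving toward it while the jogger is moving away from the bat.
Both move, so f' = f · (v − v_o)/(v − v_s).
f' = 58153 × (338 − 4.444)/(338 − 6) = 58153 × 333.56/332 ≈ 58425 Hz.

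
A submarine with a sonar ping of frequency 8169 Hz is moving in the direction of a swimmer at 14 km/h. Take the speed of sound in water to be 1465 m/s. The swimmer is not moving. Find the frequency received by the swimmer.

8191 Hz

14 km/h = 3.889 m/s.
With the source moving toward a stationary observer, f' = f · v/(v − v_s).
f' = 8169 × 1465/(1465 − 3.889) = 8169 × 1465/1461 ≈ 8191 Hz.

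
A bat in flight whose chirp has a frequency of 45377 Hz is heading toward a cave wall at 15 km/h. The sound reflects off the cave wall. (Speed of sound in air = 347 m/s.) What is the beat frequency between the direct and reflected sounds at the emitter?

1103 Hz

15 km/h = 4.167 m/s.
The cave wall receives the sound from a moving source: f₁ = f₀ · v/(v − v_e) = 45377 × 347/342.83 ≈ 45928 Hz.
On the return leg the bat in flight is a moving observer: f₂ = f₁ · (v + v_e)/v = 45928 × 351.17/347 ≈ 46480 Hz.
Beat against the emitted tone: |f₂ − f₀| = 2v_e·f₀/(v − v_e) = 2 × 4.167 × 45377/342.83 ≈ 1103 Hz.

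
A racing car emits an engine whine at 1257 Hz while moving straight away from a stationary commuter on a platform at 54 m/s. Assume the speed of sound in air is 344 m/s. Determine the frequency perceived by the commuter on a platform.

1086 Hz

Only the source moves, away from the listener, so f' = f · v/(v + v_s).
f' = 1257 × 344/(344 + 54) = 1257 × 344/398 ≈ 1086 Hz.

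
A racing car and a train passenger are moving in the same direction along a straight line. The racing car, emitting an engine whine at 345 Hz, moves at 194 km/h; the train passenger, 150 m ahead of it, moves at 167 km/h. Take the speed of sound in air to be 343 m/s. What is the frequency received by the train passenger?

354 Hz

194 km/h = 53.89 m/s; 167 km/h = 46.39 m/s.
The train passenger is ahead, so the racing car is moving toward it while the train passenger is moving away from the racing car.
With source approaching and observer receding, f' = f · (v − v_o)/(v − v_s).
f' = 345 × (343 − 46.39)/(343 − 53.89) = 345 × 296.61/289.11 ≈ 354 Hz.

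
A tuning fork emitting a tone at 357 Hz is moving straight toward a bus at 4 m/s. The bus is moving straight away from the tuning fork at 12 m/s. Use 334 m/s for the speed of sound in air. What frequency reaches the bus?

348 Hz

Both move, so f' = f · (v − v_o)/(v − v_s).
f' = 357 × (334 − 12)/(334 − 4) = 357 × 322/330 ≈ 348 Hz.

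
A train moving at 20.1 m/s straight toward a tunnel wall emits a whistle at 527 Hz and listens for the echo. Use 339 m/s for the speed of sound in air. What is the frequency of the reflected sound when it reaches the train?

593 Hz

The tunnel wall receives the sound from a moving source: f₁ = f₀ · v/(v − v_e) = 527 × 339/318.9 ≈ 560 Hz.
On the return leg the train is a moving observer: f₂ = f₁ · (v + v_e)/v = 560 × 359.1/339 ≈ 593 Hz.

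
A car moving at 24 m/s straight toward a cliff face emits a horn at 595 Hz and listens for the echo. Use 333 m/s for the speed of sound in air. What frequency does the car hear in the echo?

The cliff face receives the sound from a moving source: f₁ = f₀ · v/(v − v_e) = 595 × 333/309 ≈ 641 Hz.
On the return leg the car is a moving observer: f₂ = f₁ · (v + v_e)/v = 641 × 357/333 ≈ 687 Hz.
Equivalently f₂ = f₀ · (v + v_e)/(v − v_e).

687 Hz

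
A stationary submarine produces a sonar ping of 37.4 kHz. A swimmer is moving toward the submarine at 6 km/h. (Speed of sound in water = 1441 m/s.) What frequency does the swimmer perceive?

6 km/h = 1.667 m/s.
Moving observer, stationary source: f' = f · (v + v_o)/v.
f' = 37.4 × (1441 + 1.667)/1441 = 37.4 × 1442.7/1441 ≈ 37.4 kHz.

37.4 kHz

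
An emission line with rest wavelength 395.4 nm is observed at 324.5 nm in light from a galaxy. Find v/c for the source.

0.195c

λ'/λ₀ = 0.8207 < 1 (blueshift), so the source is approaching.
λ'/λ₀ = √((1 − β)/(1 + β)) for an approaching source ⇒ β = (1 − r²)/(1 + r²) with r = λ'/λ₀.
β = (1 − 0.6735)/(1 + 0.6735) ≈ 0.195.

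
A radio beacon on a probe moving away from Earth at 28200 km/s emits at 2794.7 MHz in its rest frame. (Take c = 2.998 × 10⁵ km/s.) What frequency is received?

β = v/c = 28200/299800 = 0.0941.
Relativistic Doppler for frequency: f' = f₀ · √((1 − β)/(1 + β)).
f' = 2794.7 × √(0.9059/1.0941) = 2794.7 × 0.90997 ≈ 2543.1 MHz.

2543.1 MHz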